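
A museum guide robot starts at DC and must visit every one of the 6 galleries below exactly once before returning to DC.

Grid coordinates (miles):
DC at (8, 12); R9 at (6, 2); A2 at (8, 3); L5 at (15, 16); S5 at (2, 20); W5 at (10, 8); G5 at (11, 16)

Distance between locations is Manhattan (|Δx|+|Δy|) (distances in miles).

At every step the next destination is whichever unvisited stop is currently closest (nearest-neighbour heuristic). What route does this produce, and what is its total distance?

Total distance 70 miles via the nearest-neighbour route DC → W5 → A2 → R9 → G5 → L5 → S5 → DC.

At DC the remaining stops are W5 6, G5 7, A2 9, L5 11, R9 12, S5 14; go to W5.
At W5 the remaining stops are A2 7, G5 9, R9 10, L5 13, S5 20; go to A2.
At A2 the remaining stops are R9 3, G5 16, L5 20, S5 23; go to R9.
At R9 the remaining stops are G5 19, S5 22, L5 23; go to G5.
At G5 the remaining stops are L5 4, S5 13; go to L5.
At L5 the remaining stops are S5 17; go to S5.
Return S5→DC: 14.
Total = 6 + 7 + 3 + 19 + 4 + 17 + 14 = 70.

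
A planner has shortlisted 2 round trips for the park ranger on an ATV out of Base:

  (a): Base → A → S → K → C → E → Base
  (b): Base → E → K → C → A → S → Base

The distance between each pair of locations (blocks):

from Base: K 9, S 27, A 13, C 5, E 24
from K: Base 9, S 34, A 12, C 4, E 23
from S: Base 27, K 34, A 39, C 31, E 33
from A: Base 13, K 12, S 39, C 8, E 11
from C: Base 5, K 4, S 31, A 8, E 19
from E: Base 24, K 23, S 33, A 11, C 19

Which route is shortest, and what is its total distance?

(a): 13 + 39 + 34 + 4 + 19 + 24 = 133
(b): 24 + 23 + 4 + 8 + 39 + 27 = 125

125 blocks — (b) is the shortest.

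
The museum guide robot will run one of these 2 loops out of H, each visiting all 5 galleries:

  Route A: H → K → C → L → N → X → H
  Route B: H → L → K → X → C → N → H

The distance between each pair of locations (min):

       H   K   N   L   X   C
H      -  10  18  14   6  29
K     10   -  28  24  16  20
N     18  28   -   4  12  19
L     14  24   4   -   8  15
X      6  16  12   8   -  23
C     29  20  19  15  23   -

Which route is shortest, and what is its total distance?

Route A: 10 + 20 + 15 + 4 + 12 + 6 = 67
Route B: 14 + 24 + 16 + 23 + 19 + 18 = 114

67 min — Route A is the shortest.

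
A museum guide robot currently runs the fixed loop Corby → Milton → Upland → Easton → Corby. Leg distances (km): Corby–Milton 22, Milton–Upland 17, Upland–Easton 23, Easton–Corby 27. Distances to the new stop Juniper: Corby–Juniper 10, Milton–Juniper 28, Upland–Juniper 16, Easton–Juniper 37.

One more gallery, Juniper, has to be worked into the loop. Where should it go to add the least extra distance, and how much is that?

Minimum extra distance: 16 km, inserting Juniper between Corby and Milton.

Insertion cost between consecutive stops i–j is d(i,Juniper) + d(Juniper,j) − d(i,j):
  between Corby and Milton: 10 + 28 − 22 = 16
  between Milton and Upland: 28 + 16 − 17 = 27
  between Upland and Easton: 16 + 37 − 23 = 30
  between Easton and Corby: 37 + 10 − 27 = 20
Cheapest insertion is between Corby and Milton, adding 16.
New total = 89 + 16 = 105.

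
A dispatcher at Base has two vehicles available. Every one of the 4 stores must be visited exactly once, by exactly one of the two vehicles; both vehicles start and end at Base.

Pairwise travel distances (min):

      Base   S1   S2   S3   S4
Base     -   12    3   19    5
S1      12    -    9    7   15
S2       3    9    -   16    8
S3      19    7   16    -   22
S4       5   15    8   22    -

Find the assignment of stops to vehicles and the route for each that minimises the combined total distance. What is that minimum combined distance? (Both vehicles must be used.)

There are 2^3 − 1 = 7 ways to divide the 4 stops into two non-empty groups. For each, the best each vehicle can do is its own shortest tour through its group:
  {S1} + {S2, S3, S4}: 24 + 46 = 70
  {S2} + {S1, S3, S4}: 6 + 46 = 52
  {S1, S2} + {S3, S4}: 24 + 46 = 70
  {S3} + {S1, S2, S4}: 38 + 32 = 70
  {S1, S3} + {S2, S4}: 38 + 16 = 54
  {S2, S3} + {S1, S4}: 38 + 32 = 70
  … (7 splits in total)
  {S1, S2, S3} + {S4}: 38 + 10 = 48  ← best
Best: vehicle 1 Base → S1 → S3 → S2 → Base = 38; vehicle 2 Base → S4 → Base = 10; combined 48.

Minimum combined distance: 48 min.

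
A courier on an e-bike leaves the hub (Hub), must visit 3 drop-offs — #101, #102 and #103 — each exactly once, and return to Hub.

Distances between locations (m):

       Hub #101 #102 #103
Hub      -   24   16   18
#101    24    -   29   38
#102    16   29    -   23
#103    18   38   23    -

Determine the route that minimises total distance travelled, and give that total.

With 3 stops there are 3!/2 = 3 distinct round trips (a route and its reverse cost the same).
Hub - #101 - #102 - #103 - Hub: 24+29+23+18 = 94
Hub - #101 - #103 - #102 - Hub: 24+38+23+16 = 101
Hub - #102 - #101 - #103 - Hub: 16+29+38+18 = 101
The minimum is 94.
One optimal route: Hub → #101 → #102 → #103 → Hub (or its reverse).

Shortest round trip = 94 m.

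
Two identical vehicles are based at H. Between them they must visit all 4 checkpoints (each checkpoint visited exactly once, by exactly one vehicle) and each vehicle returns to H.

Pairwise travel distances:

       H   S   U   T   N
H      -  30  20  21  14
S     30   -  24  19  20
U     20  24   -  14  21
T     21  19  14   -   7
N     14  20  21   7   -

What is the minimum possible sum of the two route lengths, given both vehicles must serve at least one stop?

Minimum combined distance: 110.

Try each way of splitting the stops between the two vehicles (each non-empty) and, for each split, find the best tour for each vehicle:
  {S} + {U, T, N}: 60 + 55 = 115
  {U} + {S, T, N}: 40 + 70 = 110
  {S, U} + {T, N}: 74 + 42 = 116
  {T} + {S, U, N}: 42 + 78 = 120
  {S, T} + {U, N}: 70 + 55 = 125
  {U, T} + {S, N}: 55 + 64 = 119
  … (7 splits in total)
Best: vehicle 1 H → U → H = 40; vehicle 2 H → S → T → N → H = 70; combined 110.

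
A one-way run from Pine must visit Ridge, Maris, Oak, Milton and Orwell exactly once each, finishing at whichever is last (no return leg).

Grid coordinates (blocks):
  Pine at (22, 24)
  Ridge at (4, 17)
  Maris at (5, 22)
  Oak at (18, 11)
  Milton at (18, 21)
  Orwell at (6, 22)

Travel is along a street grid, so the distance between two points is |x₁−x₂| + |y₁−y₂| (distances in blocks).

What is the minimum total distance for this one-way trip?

44 blocks — the minimum one-way total.

There are 5! = 120 possible orderings.
Pine → Ridge → Maris → Oak → Milton → Orwell: 25+6+24+10+13 = 78
Pine → Ridge → Maris → Oak → Orwell → Milton: 25+6+24+23+13 = 91
Pine → Ridge → Maris → Milton → Oak → Orwell: 25+6+14+10+23 = 78
Pine → Ridge → Maris → Milton → Orwell → Oak: 25+6+14+13+23 = 81
Pine → Ridge → Maris → Orwell → Oak → Milton: 25+6+1+23+10 = 65
Pine → Ridge → Maris → Orwell → Milton → Oak: 25+6+1+13+10 = 55
Pine → Ridge → Oak → Maris → Milton → Orwell: 25+20+24+14+13 = 96
Pine → Ridge → Oak → Maris → Orwell → Milton: 25+20+24+1+13 = 83
Pine → Ridge → Oak → Milton → Maris → Orwell: 25+20+10+14+1 = 70
Pine → Ridge → Oak → Milton → Orwell → Maris: 25+20+10+13+1 = 69
Pine → Ridge → Oak → Orwell → Maris → Milton: 25+20+23+1+14 = 83
Pine → Ridge → Oak → Orwell → Milton → Maris: 25+20+23+13+14 = 95
Pine → Ridge → Milton → Maris → Oak → Orwell: 25+18+14+24+23 = 104
Pine → Ridge → Milton → Maris → Orwell → Oak: 25+18+14+1+23 = 81
… (106 more)
Pine → Milton → Oak → Ridge → Maris → Orwell: 7+10+20+6+1 = 44  ← best
The minimum is 44.
One shortest path: Pine → Milton → Oak → Ridge → Maris → Orwell.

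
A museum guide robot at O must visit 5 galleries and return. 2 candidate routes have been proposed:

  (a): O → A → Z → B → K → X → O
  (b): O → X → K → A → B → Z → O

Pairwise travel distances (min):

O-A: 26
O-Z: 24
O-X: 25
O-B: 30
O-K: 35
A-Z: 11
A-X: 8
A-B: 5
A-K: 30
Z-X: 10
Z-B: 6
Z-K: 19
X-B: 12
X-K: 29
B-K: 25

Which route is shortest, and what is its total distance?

(a): 26 + 11 + 6 + 25 + 29 + 25 = 122
(b): 25 + 29 + 30 + 5 + 6 + 24 = 119

Shortest is (b), total 119 min.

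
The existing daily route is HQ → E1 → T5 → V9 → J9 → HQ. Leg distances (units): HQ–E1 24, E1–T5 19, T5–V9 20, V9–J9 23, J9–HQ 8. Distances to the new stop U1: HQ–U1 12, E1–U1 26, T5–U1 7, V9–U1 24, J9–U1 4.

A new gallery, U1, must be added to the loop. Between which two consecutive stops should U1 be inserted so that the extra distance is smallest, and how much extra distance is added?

Insertion cost between consecutive stops i–j is d(i,U1) + d(U1,j) − d(i,j):
  between HQ and E1: 12 + 26 − 24 = 14
  between E1 and T5: 26 + 7 − 19 = 14
  between T5 and V9: 7 + 24 − 20 = 11
  between V9 and J9: 24 + 4 − 23 = 5
  between J9 and HQ: 4 + 12 − 8 = 8
Cheapest insertion is between V9 and J9, adding 5.
New total = 94 + 5 = 99.

Minimum extra distance: 5, inserting U1 between V9 and J9.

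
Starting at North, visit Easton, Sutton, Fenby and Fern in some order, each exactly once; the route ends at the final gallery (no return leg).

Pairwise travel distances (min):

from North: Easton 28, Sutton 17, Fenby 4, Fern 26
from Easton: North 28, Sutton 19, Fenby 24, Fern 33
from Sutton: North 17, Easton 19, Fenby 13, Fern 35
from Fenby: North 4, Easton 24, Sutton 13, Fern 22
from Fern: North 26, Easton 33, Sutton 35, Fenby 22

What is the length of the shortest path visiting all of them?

69 min — the minimum one-way total.

There are 4! = 24 possible orderings.
North → Easton → Sutton → Fenby → Fern: 28+19+13+22 = 82
North → Easton → Sutton → Fern → Fenby: 28+19+35+22 = 104
North → Easton → Fenby → Sutton → Fern: 28+24+13+35 = 100
North → Easton → Fenby → Fern → Sutton: 28+24+22+35 = 109
North → Easton → Fern → Sutton → Fenby: 28+33+35+13 = 109
North → Easton → Fern → Fenby → Sutton: 28+33+22+13 = 96
North → Sutton → Easton → Fenby → Fern: 17+19+24+22 = 82
North → Sutton → Easton → Fern → Fenby: 17+19+33+22 = 91
North → Sutton → Fenby → Easton → Fern: 17+13+24+33 = 87
North → Sutton → Fenby → Fern → Easton: 17+13+22+33 = 85
North → Sutton → Fern → Easton → Fenby: 17+35+33+24 = 109
North → Sutton → Fern → Fenby → Easton: 17+35+22+24 = 98
North → Fenby → Easton → Sutton → Fern: 4+24+19+35 = 82
North → Fenby → Easton → Fern → Sutton: 4+24+33+35 = 96
… (10 more)
North → Fenby → Sutton → Easton → Fern: 4+13+19+33 = 69  ← best
The minimum is 69.
One shortest path: North → Fenby → Sutton → Easton → Fern.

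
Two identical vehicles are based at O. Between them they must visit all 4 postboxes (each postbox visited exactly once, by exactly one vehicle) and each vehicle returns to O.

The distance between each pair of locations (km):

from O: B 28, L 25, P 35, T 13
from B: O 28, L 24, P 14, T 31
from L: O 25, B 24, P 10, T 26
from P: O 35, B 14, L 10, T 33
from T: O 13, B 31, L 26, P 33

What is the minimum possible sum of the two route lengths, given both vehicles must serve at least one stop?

103 km — the smallest possible combined total.

There are 2^3 − 1 = 7 ways to divide the 4 stops into two non-empty groups. For each, the best each vehicle can do is its own shortest tour through its group:
  {B} + {L, P, T}: 56 + 81 = 137
  {L} + {B, P, T}: 50 + 88 = 138
  {B, L} + {P, T}: 77 + 81 = 158
  {P} + {B, L, T}: 70 + 91 = 161
  {B, P} + {L, T}: 77 + 64 = 141
  {L, P} + {B, T}: 70 + 72 = 142
  … (7 splits in total)
  {B, L, P} + {T}: 77 + 26 = 103  ← best
Best: vehicle 1 O → B → P → L → O = 77; vehicle 2 O → T → O = 26; combined 103.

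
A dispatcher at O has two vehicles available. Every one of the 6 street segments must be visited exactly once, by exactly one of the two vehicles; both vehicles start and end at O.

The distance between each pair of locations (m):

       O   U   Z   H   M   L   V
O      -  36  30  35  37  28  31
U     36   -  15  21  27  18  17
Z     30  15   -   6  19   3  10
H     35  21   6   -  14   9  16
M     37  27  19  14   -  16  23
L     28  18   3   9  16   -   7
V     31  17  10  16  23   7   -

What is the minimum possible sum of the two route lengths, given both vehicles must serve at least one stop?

Check every non-empty split of the stops between the two vehicles; for each half take its own optimal tour:
  {U} + {Z, H, M, L, V}: 72 + 98 = 170
  {Z} + {U, H, M, L, V}: 60 + 120 = 180
  {U, Z} + {H, M, L, V}: 81 + 98 = 179
  {H} + {U, Z, M, L, V}: 70 + 119 = 189
  {U, H} + {Z, M, L, V}: 92 + 97 = 189
  {Z, H} + {U, M, L, V}: 71 + 113 = 184
  … (31 splits in total)
Best: vehicle 1 O → U → O = 72; vehicle 2 O → M → H → Z → L → V → O = 98; combined 170.

170 m — the smallest possible combined total.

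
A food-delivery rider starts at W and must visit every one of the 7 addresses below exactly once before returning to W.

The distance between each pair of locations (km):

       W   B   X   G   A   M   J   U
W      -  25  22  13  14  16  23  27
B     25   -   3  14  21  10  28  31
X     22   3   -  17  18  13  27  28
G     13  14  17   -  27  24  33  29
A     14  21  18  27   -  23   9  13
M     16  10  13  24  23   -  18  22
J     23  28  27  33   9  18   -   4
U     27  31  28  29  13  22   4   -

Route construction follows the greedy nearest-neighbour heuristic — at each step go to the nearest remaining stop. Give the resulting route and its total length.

Nearest-neighbour total = 92 km; route W → G → B → X → M → J → U → A → W.

From W: distances to unvisited — G=13, A=14, M=16, X=22, J=23, B=25, U=27. Nearest is G (13).
From G: distances to unvisited — B=14, X=17, M=24, A=27, U=29, J=33. Nearest is B (14).
From B: distances to unvisited — X=3, M=10, A=21, J=28, U=31. Nearest is X (3).
From X: distances to unvisited — M=13, A=18, J=27, U=28. Nearest is M (13).
From M: distances to unvisited — J=18, U=22, A=23. Nearest is J (18).
From J: distances to unvisited — U=4, A=9. Nearest is U (4).
From U: distances to unvisited — A=13. Nearest is A (13).
Return A→W: 14.
Total = 13 + 14 + 3 + 13 + 18 + 4 + 13 + 14 = 92.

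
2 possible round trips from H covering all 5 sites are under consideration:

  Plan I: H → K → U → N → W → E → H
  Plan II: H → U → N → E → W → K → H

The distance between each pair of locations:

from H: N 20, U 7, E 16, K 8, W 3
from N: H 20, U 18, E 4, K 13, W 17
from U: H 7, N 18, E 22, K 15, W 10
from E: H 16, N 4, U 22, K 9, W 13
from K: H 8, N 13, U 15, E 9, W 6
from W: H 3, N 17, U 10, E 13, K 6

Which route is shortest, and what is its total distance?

Shortest is Plan II, total 56.

Plan I: 8 + 15 + 18 + 17 + 13 + 16 = 87
Plan II: 7 + 18 + 4 + 13 + 6 + 8 = 56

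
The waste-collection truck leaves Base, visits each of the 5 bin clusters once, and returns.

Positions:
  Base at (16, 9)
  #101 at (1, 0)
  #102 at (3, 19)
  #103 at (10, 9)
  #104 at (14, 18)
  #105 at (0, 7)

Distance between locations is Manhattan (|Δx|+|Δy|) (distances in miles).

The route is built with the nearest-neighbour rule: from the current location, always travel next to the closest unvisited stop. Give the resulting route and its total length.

From Base: distances to unvisited — #103=6, #104=11, #105=18, #102=23, #101=24. Nearest is #103 (6).
From #103: distances to unvisited — #105=12, #104=13, #102=17, #101=18. Nearest is #105 (12).
From #105: distances to unvisited — #101=8, #102=15, #104=25. Nearest is #101 (8).
From #101: distances to unvisited — #102=21, #104=31. Nearest is #102 (21).
From #102: distances to unvisited — #104=12. Nearest is #104 (12).
Return #104→Base: 11.
Total = 6 + 12 + 8 + 21 + 12 + 11 = 70.

Total distance 70 miles via the nearest-neighbour route Base → #103 → #105 → #101 → #102 → #104 → Base.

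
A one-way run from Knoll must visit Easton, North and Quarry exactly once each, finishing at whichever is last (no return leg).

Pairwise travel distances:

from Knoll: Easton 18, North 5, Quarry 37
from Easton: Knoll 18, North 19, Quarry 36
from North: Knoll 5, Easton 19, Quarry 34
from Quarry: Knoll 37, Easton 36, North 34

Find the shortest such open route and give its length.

There are 3! = 6 possible orderings.
Knoll - Easton - North - Quarry: 18+19+34 = 71
Knoll - Easton - Quarry - North: 18+36+34 = 88
Knoll - North - Easton - Quarry: 5+19+36 = 60
Knoll - North - Quarry - Easton: 5+34+36 = 75
Knoll - Quarry - Easton - North: 37+36+19 = 92
Knoll - Quarry - North - Easton: 37+34+19 = 90
The minimum is 60.
One shortest path: Knoll → North → Easton → Quarry.

Shortest open route: 60.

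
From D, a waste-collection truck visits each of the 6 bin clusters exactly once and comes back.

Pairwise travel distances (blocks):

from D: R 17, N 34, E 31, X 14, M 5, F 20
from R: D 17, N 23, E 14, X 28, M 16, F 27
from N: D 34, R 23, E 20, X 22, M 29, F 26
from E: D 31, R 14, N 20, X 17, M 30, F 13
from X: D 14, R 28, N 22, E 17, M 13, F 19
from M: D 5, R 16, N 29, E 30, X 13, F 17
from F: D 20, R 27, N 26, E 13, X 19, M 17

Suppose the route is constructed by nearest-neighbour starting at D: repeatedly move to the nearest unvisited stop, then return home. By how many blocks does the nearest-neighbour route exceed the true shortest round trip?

Excess over optimum: 6 blocks.

From D: M=5, X=14, R=17, F=20, E=31, N=34 → choose M (5).
From M: X=13, R=16, F=17, N=29, E=30 → choose X (13).
From X: E=17, F=19, N=22, R=28 → choose E (17).
From E: F=13, R=14, N=20 → choose F (13).
From F: N=26, R=27 → choose N (26).
From N: R=23 → choose R (23).
NN route D → M → X → E → F → N → R → D costs 114.
Optimal: D → X → N → R → E → F → M → D costs 108 (by enumerating all 360 distinct tours).
Excess = 114 − 108 = 6.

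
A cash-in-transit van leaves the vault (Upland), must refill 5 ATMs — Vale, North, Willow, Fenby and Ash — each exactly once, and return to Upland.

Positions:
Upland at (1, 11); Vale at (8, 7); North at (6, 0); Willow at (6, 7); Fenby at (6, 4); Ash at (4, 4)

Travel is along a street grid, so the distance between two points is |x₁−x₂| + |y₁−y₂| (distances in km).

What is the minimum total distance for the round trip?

There are 60 distinct closed tours to check (reversals are equivalent).
Upland→Vale→North→Willow→Fenby→Ash→Upland: 11+9+7+3+2+10 = 42
Upland→Vale→North→Willow→Ash→Fenby→Upland: 11+9+7+5+2+12 = 46
Upland→Vale→North→Fenby→Willow→Ash→Upland: 11+9+4+3+5+10 = 42
Upland→Vale→North→Fenby→Ash→Willow→Upland: 11+9+4+2+5+9 = 40
Upland→Vale→North→Ash→Willow→Fenby→Upland: 11+9+6+5+3+12 = 46
Upland→Vale→North→Ash→Fenby→Willow→Upland: 11+9+6+2+3+9 = 40
Upland→Vale→Willow→North→Fenby→Ash→Upland: 11+2+7+4+2+10 = 36
Upland→Vale→Willow→North→Ash→Fenby→Upland: 11+2+7+6+2+12 = 40
Upland→Vale→Willow→Fenby→North→Ash→Upland: 11+2+3+4+6+10 = 36
Upland→Vale→Willow→Fenby→Ash→North→Upland: 11+2+3+2+6+16 = 40
Upland→Vale→Willow→Ash→North→Fenby→Upland: 11+2+5+6+4+12 = 40
Upland→Vale→Willow→Ash→Fenby→North→Upland: 11+2+5+2+4+16 = 40
Upland→Vale→Fenby→North→Willow→Ash→Upland: 11+5+4+7+5+10 = 42
Upland→Vale→Fenby→North→Ash→Willow→Upland: 11+5+4+6+5+9 = 40
… (46 more)
The minimum is 36.
One optimal route: Upland → Vale → Willow → North → Fenby → Ash → Upland (or its reverse).

Minimum total distance: 36 km.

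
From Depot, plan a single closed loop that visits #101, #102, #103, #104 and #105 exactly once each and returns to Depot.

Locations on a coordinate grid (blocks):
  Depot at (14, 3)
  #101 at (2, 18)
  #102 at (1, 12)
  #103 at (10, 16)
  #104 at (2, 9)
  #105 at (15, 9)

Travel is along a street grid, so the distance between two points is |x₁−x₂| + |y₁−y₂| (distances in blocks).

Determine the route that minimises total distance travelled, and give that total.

There are 60 distinct closed tours to check (reversals are equivalent).
Depot → #101 → #102 → #103 → #104 → #105 → Depot: 27+7+13+15+13+7 = 82
Depot → #101 → #102 → #103 → #105 → #104 → Depot: 27+7+13+12+13+18 = 90
Depot → #101 → #102 → #104 → #103 → #105 → Depot: 27+7+4+15+12+7 = 72
Depot → #101 → #102 → #104 → #105 → #103 → Depot: 27+7+4+13+12+17 = 80
Depot → #101 → #102 → #105 → #103 → #104 → Depot: 27+7+17+12+15+18 = 96
Depot → #101 → #102 → #105 → #104 → #103 → Depot: 27+7+17+13+15+17 = 96
Depot → #101 → #103 → #102 → #104 → #105 → Depot: 27+10+13+4+13+7 = 74
Depot → #101 → #103 → #102 → #105 → #104 → Depot: 27+10+13+17+13+18 = 98
Depot → #101 → #103 → #104 → #102 → #105 → Depot: 27+10+15+4+17+7 = 80
Depot → #101 → #103 → #104 → #105 → #102 → Depot: 27+10+15+13+17+22 = 104
Depot → #101 → #103 → #105 → #102 → #104 → Depot: 27+10+12+17+4+18 = 88
Depot → #101 → #103 → #105 → #104 → #102 → Depot: 27+10+12+13+4+22 = 88
Depot → #101 → #104 → #102 → #103 → #105 → Depot: 27+9+4+13+12+7 = 72
Depot → #101 → #104 → #102 → #105 → #103 → Depot: 27+9+4+17+12+17 = 86
… (46 more)
Depot → #103 → #101 → #102 → #104 → #105 → Depot: 17+10+7+4+13+7 = 58  ← best
The minimum is 58.
One optimal route: Depot → #103 → #101 → #102 → #104 → #105 → Depot (or its reverse).

Shortest round trip = 58 blocks.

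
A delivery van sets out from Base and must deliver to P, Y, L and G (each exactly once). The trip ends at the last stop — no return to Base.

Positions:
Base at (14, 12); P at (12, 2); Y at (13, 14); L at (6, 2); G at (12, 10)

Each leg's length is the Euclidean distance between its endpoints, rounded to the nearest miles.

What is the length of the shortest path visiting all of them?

Shortest open route: 20 miles.

There are 4! = 24 possible orderings.
Base → P → Y → L → G: 10+12+14+10 = 46
Base → P → Y → G → L: 10+12+4+10 = 36
Base → P → L → Y → G: 10+6+14+4 = 34
Base → P → L → G → Y: 10+6+10+4 = 30
Base → P → G → Y → L: 10+8+4+14 = 36
Base → P → G → L → Y: 10+8+10+14 = 42
Base → Y → P → L → G: 2+12+6+10 = 30
Base → Y → P → G → L: 2+12+8+10 = 32
Base → Y → L → P → G: 2+14+6+8 = 30
Base → Y → L → G → P: 2+14+10+8 = 34
Base → Y → G → P → L: 2+4+8+6 = 20
Base → Y → G → L → P: 2+4+10+6 = 22
Base → L → P → Y → G: 13+6+12+4 = 35
Base → L → P → G → Y: 13+6+8+4 = 31
… (10 more)
The minimum is 20.
One shortest path: Base → Y → G → P → L.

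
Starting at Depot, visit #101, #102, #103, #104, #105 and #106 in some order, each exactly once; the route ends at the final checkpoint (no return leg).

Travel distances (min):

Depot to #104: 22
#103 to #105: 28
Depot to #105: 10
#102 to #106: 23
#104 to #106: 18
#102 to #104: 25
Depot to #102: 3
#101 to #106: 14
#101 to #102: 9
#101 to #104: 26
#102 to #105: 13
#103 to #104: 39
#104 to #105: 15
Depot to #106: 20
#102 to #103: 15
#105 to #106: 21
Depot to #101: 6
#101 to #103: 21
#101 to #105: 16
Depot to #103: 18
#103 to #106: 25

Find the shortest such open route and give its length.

There are 6! = 720 possible orderings.
Depot → #101 → #102 → #103 → #104 → #105 → #106: 6+9+15+39+15+21 = 105
Depot → #101 → #102 → #103 → #104 → #106 → #105: 6+9+15+39+18+21 = 108
Depot → #101 → #102 → #103 → #105 → #104 → #106: 6+9+15+28+15+18 = 91
Depot → #101 → #102 → #103 → #105 → #106 → #104: 6+9+15+28+21+18 = 97
Depot → #101 → #102 → #103 → #106 → #104 → #105: 6+9+15+25+18+15 = 88
Depot → #101 → #102 → #103 → #106 → #105 → #104: 6+9+15+25+21+15 = 91
Depot → #101 → #102 → #104 → #103 → #105 → #106: 6+9+25+39+28+21 = 128
Depot → #101 → #102 → #104 → #103 → #106 → #105: 6+9+25+39+25+21 = 125
… (712 more)
Depot → #101 → #106 → #104 → #105 → #102 → #103: 6+14+18+15+13+15 = 81  ← best
The minimum is 81.
One shortest path: Depot → #101 → #106 → #104 → #105 → #102 → #103.

Shortest open route: 81 min.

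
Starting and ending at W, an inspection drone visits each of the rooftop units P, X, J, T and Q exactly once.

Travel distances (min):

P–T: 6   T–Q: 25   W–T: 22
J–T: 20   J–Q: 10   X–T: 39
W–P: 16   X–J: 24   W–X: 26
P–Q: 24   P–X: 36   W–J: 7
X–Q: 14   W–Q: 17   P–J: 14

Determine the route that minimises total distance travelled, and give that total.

92 min — the shortest possible round trip.

There are 60 distinct closed tours to check (reversals are equivalent).
W→P→X→J→T→Q→W: 16+36+24+20+25+17 = 138
W→P→X→J→Q→T→W: 16+36+24+10+25+22 = 133
W→P→X→T→J→Q→W: 16+36+39+20+10+17 = 138
W→P→X→T→Q→J→W: 16+36+39+25+10+7 = 133
W→P→X→Q→J→T→W: 16+36+14+10+20+22 = 118
W→P→X→Q→T→J→W: 16+36+14+25+20+7 = 118
W→P→J→X→T→Q→W: 16+14+24+39+25+17 = 135
W→P→J→X→Q→T→W: 16+14+24+14+25+22 = 115
W→P→J→T→X→Q→W: 16+14+20+39+14+17 = 120
W→P→J→T→Q→X→W: 16+14+20+25+14+26 = 115
W→P→J→Q→X→T→W: 16+14+10+14+39+22 = 115
W→P→J→Q→T→X→W: 16+14+10+25+39+26 = 130
W→P→T→X→J→Q→W: 16+6+39+24+10+17 = 112
W→P→T→X→Q→J→W: 16+6+39+14+10+7 = 92
… (46 more)
The minimum is 92.
One optimal route: W → P → T → X → Q → J → W (or its reverse).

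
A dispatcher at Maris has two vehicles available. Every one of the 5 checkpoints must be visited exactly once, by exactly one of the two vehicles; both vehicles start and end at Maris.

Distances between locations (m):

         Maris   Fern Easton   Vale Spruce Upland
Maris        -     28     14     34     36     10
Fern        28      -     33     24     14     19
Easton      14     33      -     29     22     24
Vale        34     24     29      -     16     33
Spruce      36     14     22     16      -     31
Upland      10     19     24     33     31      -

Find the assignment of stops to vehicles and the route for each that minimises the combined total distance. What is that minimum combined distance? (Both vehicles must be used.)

Minimum combined distance: 121 m.

Check every non-empty split of the stops between the two vehicles; for each half take its own optimal tour:
  {Fern} + {Easton, Vale, Spruce, Upland}: 56 + 95 = 151
  {Easton} + {Fern, Vale, Spruce, Upland}: 28 + 93 = 121
  {Fern, Easton} + {Vale, Spruce, Upland}: 75 + 91 = 166
  {Vale} + {Fern, Easton, Spruce, Upland}: 68 + 79 = 147
  {Fern, Vale} + {Easton, Spruce, Upland}: 86 + 77 = 163
  {Easton, Vale} + {Fern, Spruce, Upland}: 77 + 79 = 156
  … (15 splits in total)
Best: vehicle 1 Maris → Easton → Maris = 28; vehicle 2 Maris → Vale → Spruce → Fern → Upland → Maris = 93; combined 121.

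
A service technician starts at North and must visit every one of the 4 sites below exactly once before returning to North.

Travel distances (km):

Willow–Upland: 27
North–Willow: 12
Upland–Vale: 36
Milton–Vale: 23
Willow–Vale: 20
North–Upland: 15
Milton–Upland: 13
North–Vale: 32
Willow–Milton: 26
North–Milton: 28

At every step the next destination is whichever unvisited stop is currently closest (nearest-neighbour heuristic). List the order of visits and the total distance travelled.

Total distance 83 km via the nearest-neighbour route North → Willow → Vale → Milton → Upland → North.

At North the remaining stops are Willow 12, Upland 15, Milton 28, Vale 32; go to Willow.
At Willow the remaining stops are Vale 20, Milton 26, Upland 27; go to Vale.
At Vale the remaining stops are Milton 23, Upland 36; go to Milton.
At Milton the remaining stops are Upland 13; go to Upland.
Return Upland→North: 15.
Total = 12 + 20 + 23 + 13 + 15 = 83.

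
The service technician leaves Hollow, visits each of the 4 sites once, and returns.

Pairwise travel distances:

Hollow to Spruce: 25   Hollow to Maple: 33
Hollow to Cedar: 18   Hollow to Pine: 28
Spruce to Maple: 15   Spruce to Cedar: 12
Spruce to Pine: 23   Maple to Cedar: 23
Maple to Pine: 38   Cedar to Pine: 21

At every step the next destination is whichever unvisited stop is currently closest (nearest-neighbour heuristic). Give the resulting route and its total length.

Hollow → [Cedar:18 / Spruce:25 / Pine:28 / Maple:33] → Cedar (18)
Cedar → [Spruce:12 / Pine:21 / Maple:23] → Spruce (12)
Spruce → [Maple:15 / Pine:23] → Maple (15)
Maple → [Pine:38] → Pine (38)
Return Pine→Hollow: 28.
Total = 18 + 12 + 15 + 38 + 28 = 111.

Total distance 111 via the nearest-neighbour route Hollow → Cedar → Spruce → Maple → Pine → Hollow.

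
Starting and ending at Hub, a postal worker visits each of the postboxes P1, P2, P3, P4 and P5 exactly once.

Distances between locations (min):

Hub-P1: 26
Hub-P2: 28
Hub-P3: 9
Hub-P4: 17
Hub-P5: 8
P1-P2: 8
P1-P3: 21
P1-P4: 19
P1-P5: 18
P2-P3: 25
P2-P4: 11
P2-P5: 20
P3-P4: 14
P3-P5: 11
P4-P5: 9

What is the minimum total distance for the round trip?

66 min — the shortest possible round trip.

With 5 stops there are 5!/2 = 60 distinct round trips (a route and its reverse cost the same).
Hub-P1-P2-P3-P4-P5-Hub: 26+8+25+14+9+8 = 90
Hub-P1-P2-P3-P5-P4-Hub: 26+8+25+11+9+17 = 96
Hub-P1-P2-P4-P3-P5-Hub: 26+8+11+14+11+8 = 78
Hub-P1-P2-P4-P5-P3-Hub: 26+8+11+9+11+9 = 74
Hub-P1-P2-P5-P3-P4-Hub: 26+8+20+11+14+17 = 96
Hub-P1-P2-P5-P4-P3-Hub: 26+8+20+9+14+9 = 86
Hub-P1-P3-P2-P4-P5-Hub: 26+21+25+11+9+8 = 100
Hub-P1-P3-P2-P5-P4-Hub: 26+21+25+20+9+17 = 118
Hub-P1-P3-P4-P2-P5-Hub: 26+21+14+11+20+8 = 100
Hub-P1-P3-P4-P5-P2-Hub: 26+21+14+9+20+28 = 118
Hub-P1-P3-P5-P2-P4-Hub: 26+21+11+20+11+17 = 106
Hub-P1-P3-P5-P4-P2-Hub: 26+21+11+9+11+28 = 106
Hub-P1-P4-P2-P3-P5-Hub: 26+19+11+25+11+8 = 100
Hub-P1-P4-P2-P5-P3-Hub: 26+19+11+20+11+9 = 96
… (46 more)
Hub-P3-P1-P2-P4-P5-Hub: 9+21+8+11+9+8 = 66  ← best
The minimum is 66.
One optimal route: Hub → P3 → P1 → P2 → P4 → P5 → Hub (or its reverse).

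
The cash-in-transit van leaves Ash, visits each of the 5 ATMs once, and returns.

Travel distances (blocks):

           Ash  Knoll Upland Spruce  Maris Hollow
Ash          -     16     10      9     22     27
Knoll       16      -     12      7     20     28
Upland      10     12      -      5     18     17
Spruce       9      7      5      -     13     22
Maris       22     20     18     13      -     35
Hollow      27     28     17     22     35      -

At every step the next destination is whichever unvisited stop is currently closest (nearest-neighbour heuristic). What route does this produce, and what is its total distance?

At Ash the remaining stops are Spruce 9, Upland 10, Knoll 16, Maris 22, Hollow 27; go to Spruce.
At Spruce the remaining stops are Upland 5, Knoll 7, Maris 13, Hollow 22; go to Upland.
At Upland the remaining stops are Knoll 12, Hollow 17, Maris 18; go to Knoll.
At Knoll the remaining stops are Maris 20, Hollow 28; go to Maris.
At Maris the remaining stops are Hollow 35; go to Hollow.
Return Hollow→Ash: 27.
Total = 9 + 5 + 12 + 20 + 35 + 27 = 108.

108 blocks along Ash → Spruce → Upland → Knoll → Maris → Hollow → Ash.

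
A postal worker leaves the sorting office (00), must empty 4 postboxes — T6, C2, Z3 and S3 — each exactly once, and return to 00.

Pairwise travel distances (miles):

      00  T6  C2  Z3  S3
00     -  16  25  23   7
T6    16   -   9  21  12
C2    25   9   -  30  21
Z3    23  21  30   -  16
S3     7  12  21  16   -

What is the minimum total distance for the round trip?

With 4 stops there are 4!/2 = 12 distinct round trips (a route and its reverse cost the same).
00→T6→C2→Z3→S3→00: 16+9+30+16+7 = 78
00→T6→C2→S3→Z3→00: 16+9+21+16+23 = 85
00→T6→Z3→C2→S3→00: 16+21+30+21+7 = 95
00→T6→Z3→S3→C2→00: 16+21+16+21+25 = 99
00→T6→S3→C2→Z3→00: 16+12+21+30+23 = 102
00→T6→S3→Z3→C2→00: 16+12+16+30+25 = 99
00→C2→T6→Z3→S3→00: 25+9+21+16+7 = 78
00→C2→T6→S3→Z3→00: 25+9+12+16+23 = 85
00→C2→Z3→T6→S3→00: 25+30+21+12+7 = 95
00→C2→S3→T6→Z3→00: 25+21+12+21+23 = 102
00→Z3→T6→C2→S3→00: 23+21+9+21+7 = 81
00→Z3→C2→T6→S3→00: 23+30+9+12+7 = 81
The minimum is 78.
One optimal route: 00 → T6 → C2 → Z3 → S3 → 00 (or its reverse).

Shortest round trip = 78 miles.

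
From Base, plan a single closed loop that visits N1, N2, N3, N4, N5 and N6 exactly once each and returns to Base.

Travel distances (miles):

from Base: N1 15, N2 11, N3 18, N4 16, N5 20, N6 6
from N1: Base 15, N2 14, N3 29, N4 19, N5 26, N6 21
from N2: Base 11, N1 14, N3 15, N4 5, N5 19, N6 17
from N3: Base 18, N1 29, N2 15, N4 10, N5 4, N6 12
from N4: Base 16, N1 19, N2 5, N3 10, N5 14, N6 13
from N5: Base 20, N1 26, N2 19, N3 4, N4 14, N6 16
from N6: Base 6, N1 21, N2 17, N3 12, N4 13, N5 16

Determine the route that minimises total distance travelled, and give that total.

Base→N1→N2→N3→N4→N5→N6→Base: 15+14+15+10+14+16+6 = 90
Base→N1→N2→N3→N4→N6→N5→Base: 15+14+15+10+13+16+20 = 103
Base→N1→N2→N3→N5→N4→N6→Base: 15+14+15+4+14+13+6 = 81
Base→N1→N2→N3→N5→N6→N4→Base: 15+14+15+4+16+13+16 = 93
Base→N1→N2→N3→N6→N4→N5→Base: 15+14+15+12+13+14+20 = 103
Base→N1→N2→N3→N6→N5→N4→Base: 15+14+15+12+16+14+16 = 102
Base→N1→N2→N4→N3→N5→N6→Base: 15+14+5+10+4+16+6 = 70
Base→N1→N2→N4→N3→N6→N5→Base: 15+14+5+10+12+16+20 = 92
… (352 more)
The minimum is 70.
One optimal route: Base → N1 → N2 → N4 → N3 → N5 → N6 → Base (or its reverse).

70 miles — the shortest possible round trip.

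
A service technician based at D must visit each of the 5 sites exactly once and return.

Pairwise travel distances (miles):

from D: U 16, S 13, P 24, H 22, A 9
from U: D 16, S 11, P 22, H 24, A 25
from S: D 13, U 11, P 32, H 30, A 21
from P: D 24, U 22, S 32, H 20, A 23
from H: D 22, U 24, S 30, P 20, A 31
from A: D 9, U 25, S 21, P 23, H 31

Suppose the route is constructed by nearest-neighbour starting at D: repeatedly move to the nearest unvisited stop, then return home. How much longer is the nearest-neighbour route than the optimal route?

5 miles longer than the optimal tour.

D: A=9, S=13, U=16, H=22, P=24 ⇒ A
A: S=21, P=23, U=25, H=31 ⇒ S
S: U=11, H=30, P=32 ⇒ U
U: P=22, H=24 ⇒ P
P: H=20 ⇒ H
NN route D → A → S → U → P → H → D costs 105.
Optimal: D → S → U → H → P → A → D costs 100 (by enumerating all 60 distinct tours).
Excess = 105 − 100 = 5.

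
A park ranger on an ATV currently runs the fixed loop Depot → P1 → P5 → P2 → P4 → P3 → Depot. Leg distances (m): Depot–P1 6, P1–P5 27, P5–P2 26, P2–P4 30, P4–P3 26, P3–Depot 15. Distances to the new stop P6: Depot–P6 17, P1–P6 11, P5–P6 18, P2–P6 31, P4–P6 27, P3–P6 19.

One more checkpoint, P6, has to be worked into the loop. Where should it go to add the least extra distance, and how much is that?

+2 m — insert P6 between P1 and P5.

Insertion cost between consecutive stops i–j is d(i,P6) + d(P6,j) − d(i,j):
  between Depot and P1: 17 + 11 − 6 = 22
  between P1 and P5: 11 + 18 − 27 = 2
  between P5 and P2: 18 + 31 − 26 = 23
  between P2 and P4: 31 + 27 − 30 = 28
  between P4 and P3: 27 + 19 − 26 = 20
  between P3 and Depot: 19 + 17 − 15 = 21
Cheapest insertion is between P1 and P5, adding 2.
New total = 130 + 2 = 132.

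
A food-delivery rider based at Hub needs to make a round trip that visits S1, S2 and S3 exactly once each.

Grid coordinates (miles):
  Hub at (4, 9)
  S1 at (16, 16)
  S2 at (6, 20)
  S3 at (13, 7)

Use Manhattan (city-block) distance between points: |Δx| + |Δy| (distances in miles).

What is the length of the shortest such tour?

50 miles — the shortest possible round trip.

There are 3 distinct closed tours to check (reversals are equivalent).
Hub→S1→S2→S3→Hub: 19+14+20+11 = 64
Hub→S1→S3→S2→Hub: 19+12+20+13 = 64
Hub→S2→S1→S3→Hub: 13+14+12+11 = 50
The minimum is 50.
One optimal route: Hub → S2 → S1 → S3 → Hub (or its reverse).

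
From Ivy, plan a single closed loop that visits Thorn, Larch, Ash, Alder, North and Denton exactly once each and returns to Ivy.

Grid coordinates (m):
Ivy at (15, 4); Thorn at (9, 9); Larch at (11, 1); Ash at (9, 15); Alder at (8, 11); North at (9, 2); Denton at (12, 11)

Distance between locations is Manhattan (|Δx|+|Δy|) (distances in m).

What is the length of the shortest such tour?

Ivy-Thorn-Larch-Ash-Alder-North-Denton-Ivy: 11+10+16+5+10+12+10 = 74
Ivy-Thorn-Larch-Ash-Alder-Denton-North-Ivy: 11+10+16+5+4+12+8 = 66
Ivy-Thorn-Larch-Ash-North-Alder-Denton-Ivy: 11+10+16+13+10+4+10 = 74
Ivy-Thorn-Larch-Ash-North-Denton-Alder-Ivy: 11+10+16+13+12+4+14 = 80
Ivy-Thorn-Larch-Ash-Denton-Alder-North-Ivy: 11+10+16+7+4+10+8 = 66
Ivy-Thorn-Larch-Ash-Denton-North-Alder-Ivy: 11+10+16+7+12+10+14 = 80
Ivy-Thorn-Larch-Alder-Ash-North-Denton-Ivy: 11+10+13+5+13+12+10 = 74
Ivy-Thorn-Larch-Alder-Ash-Denton-North-Ivy: 11+10+13+5+7+12+8 = 66
… (352 more)
Ivy-Larch-North-Thorn-Ash-Alder-Denton-Ivy: 7+3+7+6+5+4+10 = 42  ← best
The minimum is 42.
One optimal route: Ivy → Larch → North → Thorn → Ash → Alder → Denton → Ivy (or its reverse).

42 m — the shortest possible round trip.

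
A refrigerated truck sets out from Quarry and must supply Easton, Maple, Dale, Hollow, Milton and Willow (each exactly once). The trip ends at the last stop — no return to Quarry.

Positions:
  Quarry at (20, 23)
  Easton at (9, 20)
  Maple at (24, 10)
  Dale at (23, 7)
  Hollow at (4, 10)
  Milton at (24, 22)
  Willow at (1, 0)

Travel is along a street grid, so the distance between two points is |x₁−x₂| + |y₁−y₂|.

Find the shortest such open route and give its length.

There are 6! = 720 possible orderings.
Quarry - Easton - Maple - Dale - Hollow - Milton - Willow: 14+25+4+22+32+45 = 142
Quarry - Easton - Maple - Dale - Hollow - Willow - Milton: 14+25+4+22+13+45 = 123
Quarry - Easton - Maple - Dale - Milton - Hollow - Willow: 14+25+4+16+32+13 = 104
Quarry - Easton - Maple - Dale - Milton - Willow - Hollow: 14+25+4+16+45+13 = 117
Quarry - Easton - Maple - Dale - Willow - Hollow - Milton: 14+25+4+29+13+32 = 117
Quarry - Easton - Maple - Dale - Willow - Milton - Hollow: 14+25+4+29+45+32 = 149
Quarry - Easton - Maple - Hollow - Dale - Milton - Willow: 14+25+20+22+16+45 = 142
Quarry - Easton - Maple - Hollow - Dale - Willow - Milton: 14+25+20+22+29+45 = 155
… (712 more)
Quarry - Milton - Maple - Dale - Easton - Hollow - Willow: 5+12+4+27+15+13 = 76  ← best
The minimum is 76.
One shortest path: Quarry → Milton → Maple → Dale → Easton → Hollow → Willow.

Minimum one-way distance = 76.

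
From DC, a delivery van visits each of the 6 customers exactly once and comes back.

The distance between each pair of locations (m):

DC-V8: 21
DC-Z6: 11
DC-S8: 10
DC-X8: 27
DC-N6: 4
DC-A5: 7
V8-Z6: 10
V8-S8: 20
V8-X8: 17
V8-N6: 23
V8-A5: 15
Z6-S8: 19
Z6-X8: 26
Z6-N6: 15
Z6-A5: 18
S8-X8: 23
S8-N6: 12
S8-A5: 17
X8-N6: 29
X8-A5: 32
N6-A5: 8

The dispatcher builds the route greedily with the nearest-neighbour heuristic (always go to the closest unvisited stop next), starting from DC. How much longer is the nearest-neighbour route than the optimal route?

DC: N6=4, A5=7, S8=10, Z6=11, V8=21, X8=27 ⇒ N6
N6: A5=8, S8=12, Z6=15, V8=23, X8=29 ⇒ A5
A5: V8=15, S8=17, Z6=18, X8=32 ⇒ V8
V8: Z6=10, X8=17, S8=20 ⇒ Z6
Z6: S8=19, X8=26 ⇒ S8
S8: X8=23 ⇒ X8
NN route DC → N6 → A5 → V8 → Z6 → S8 → X8 → DC costs 106.
Optimal: DC → Z6 → V8 → X8 → S8 → N6 → A5 → DC costs 88 (by enumerating all 360 distinct tours).
Excess = 106 − 88 = 18.

18 m longer than the optimal tour.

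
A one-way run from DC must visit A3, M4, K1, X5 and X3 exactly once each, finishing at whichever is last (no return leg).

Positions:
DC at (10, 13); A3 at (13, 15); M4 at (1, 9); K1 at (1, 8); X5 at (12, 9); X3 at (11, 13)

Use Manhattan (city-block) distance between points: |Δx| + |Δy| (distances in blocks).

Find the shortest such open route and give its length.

Minimum one-way distance = 24 blocks.

There are 5! = 120 possible orderings.
DC→A3→M4→K1→X5→X3: 5+18+1+12+5 = 41
DC→A3→M4→K1→X3→X5: 5+18+1+15+5 = 44
DC→A3→M4→X5→K1→X3: 5+18+11+12+15 = 61
DC→A3→M4→X5→X3→K1: 5+18+11+5+15 = 54
DC→A3→M4→X3→K1→X5: 5+18+14+15+12 = 64
DC→A3→M4→X3→X5→K1: 5+18+14+5+12 = 54
DC→A3→K1→M4→X5→X3: 5+19+1+11+5 = 41
DC→A3→K1→M4→X3→X5: 5+19+1+14+5 = 44
DC→A3→K1→X5→M4→X3: 5+19+12+11+14 = 61
DC→A3→K1→X5→X3→M4: 5+19+12+5+14 = 55
DC→A3→K1→X3→M4→X5: 5+19+15+14+11 = 64
DC→A3→K1→X3→X5→M4: 5+19+15+5+11 = 55
DC→A3→X5→M4→K1→X3: 5+7+11+1+15 = 39
DC→A3→X5→M4→X3→K1: 5+7+11+14+15 = 52
… (106 more)
DC→X3→A3→X5→M4→K1: 1+4+7+11+1 = 24  ← best
The minimum is 24.
One shortest path: DC → X3 → A3 → X5 → M4 → K1.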